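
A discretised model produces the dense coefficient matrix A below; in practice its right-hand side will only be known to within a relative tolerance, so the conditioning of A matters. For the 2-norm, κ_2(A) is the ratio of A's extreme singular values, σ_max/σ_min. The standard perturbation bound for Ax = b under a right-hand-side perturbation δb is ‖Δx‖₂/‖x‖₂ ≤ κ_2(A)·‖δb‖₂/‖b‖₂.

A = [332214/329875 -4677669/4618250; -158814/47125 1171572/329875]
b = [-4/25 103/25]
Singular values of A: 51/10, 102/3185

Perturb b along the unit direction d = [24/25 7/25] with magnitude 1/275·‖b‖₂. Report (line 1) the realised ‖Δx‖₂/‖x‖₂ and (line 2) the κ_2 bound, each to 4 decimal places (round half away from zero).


0.0150
0.5791

from the listed singular values, σ₁ = 51/10, σ_n = 102/3185
κ = σ_max/σ_min = (51/10)/(102/3185) = 159.2500
bound on ‖Δx‖/‖x‖: κ·ε = 159.2500·1/275 = 0.5791
solve Ax = b  →  x = [22.0707 22.1028]
‖b‖₂ = 4.1231 and ‖x‖₂ = 31.2353
with δb = [0.0144 0.0042], A·Δx = δb → ‖Δx‖ = 0.4682
dividing the unrounded norms, ‖Δx‖/‖x‖ = 0.0150
tightness: 0.0150 against a bound of 0.5791 (unrounded ratio ≈ 0.0259)


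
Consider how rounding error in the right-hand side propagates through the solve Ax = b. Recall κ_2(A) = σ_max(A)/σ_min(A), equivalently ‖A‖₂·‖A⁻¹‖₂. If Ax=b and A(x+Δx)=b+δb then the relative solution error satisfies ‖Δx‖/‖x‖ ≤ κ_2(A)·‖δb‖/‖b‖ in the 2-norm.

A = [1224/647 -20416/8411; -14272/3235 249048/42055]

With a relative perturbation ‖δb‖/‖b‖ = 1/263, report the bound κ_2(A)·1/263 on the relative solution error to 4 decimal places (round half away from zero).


0.4920

AᵀA = [241144384/10465225 -321472512/10465225; -321472512/10465225 428670016/10465225]; tr = 26792576/418609, det = 102400/418609
λ_max, λ_min = (26792576/418609 ± √717670666469376/175233494881)/2 = 64, 1600/418609
κ_2(A) = √(λ_max/λ_min) = √(64 / (1600/418609)) = 129.4000
worst-case relative error ≤ 129.4000 × 1/263 = 0.4920


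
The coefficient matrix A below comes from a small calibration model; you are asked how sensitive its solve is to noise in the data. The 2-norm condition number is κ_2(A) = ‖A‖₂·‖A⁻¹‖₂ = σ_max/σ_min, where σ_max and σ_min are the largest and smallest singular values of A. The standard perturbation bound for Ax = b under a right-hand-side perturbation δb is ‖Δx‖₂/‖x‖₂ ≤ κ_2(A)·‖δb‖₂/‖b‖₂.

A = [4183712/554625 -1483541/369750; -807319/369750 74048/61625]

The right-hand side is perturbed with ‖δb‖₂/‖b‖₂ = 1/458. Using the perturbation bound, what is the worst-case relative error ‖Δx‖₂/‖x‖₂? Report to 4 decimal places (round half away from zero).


AᵀA = [121407456169/1968696900 -215831408/6562323; -215831408/6562323 3837257161/218744100]; tr = 269797181/3406050, det = 62742241/681210000
λ_max, λ_min = (269797181/3406050 ± √727862448113476/116011766025)/2 = 7921/100, 7921/6812100
κ = σ_max/σ_min = (89/10)/(89/2610) = 261.0000
worst-case relative error ≤ 261.0000 × 1/458 = 0.5699

0.5699


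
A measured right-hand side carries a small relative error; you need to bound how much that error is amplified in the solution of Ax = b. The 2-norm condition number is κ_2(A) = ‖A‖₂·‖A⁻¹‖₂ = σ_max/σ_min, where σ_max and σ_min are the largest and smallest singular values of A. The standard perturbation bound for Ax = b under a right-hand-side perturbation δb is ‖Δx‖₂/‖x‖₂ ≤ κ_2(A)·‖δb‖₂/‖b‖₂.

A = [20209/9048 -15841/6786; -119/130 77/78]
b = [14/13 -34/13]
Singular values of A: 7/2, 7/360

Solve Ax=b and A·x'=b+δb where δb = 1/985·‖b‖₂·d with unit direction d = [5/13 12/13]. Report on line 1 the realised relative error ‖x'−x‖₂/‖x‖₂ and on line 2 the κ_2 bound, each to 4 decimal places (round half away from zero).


from the listed singular values, σ₁ = 7/2, σ_n = 7/360
condition number: (7/2) ÷ (7/360) = 180.0000
bound on ‖Δx‖/‖x‖: κ·ε = 180.0000·1/985 = 0.1827
solve Ax = b  →  x = [-74.0887 -71.3498]
‖b‖ = 2.8284, ‖x‖ = 102.8587
re-solving with b+δb shifts x by Δx of norm 0.1477
relative error = 0.0014
realised/bound (from unrounded values) ≈ 0.0079

0.0014
0.1827


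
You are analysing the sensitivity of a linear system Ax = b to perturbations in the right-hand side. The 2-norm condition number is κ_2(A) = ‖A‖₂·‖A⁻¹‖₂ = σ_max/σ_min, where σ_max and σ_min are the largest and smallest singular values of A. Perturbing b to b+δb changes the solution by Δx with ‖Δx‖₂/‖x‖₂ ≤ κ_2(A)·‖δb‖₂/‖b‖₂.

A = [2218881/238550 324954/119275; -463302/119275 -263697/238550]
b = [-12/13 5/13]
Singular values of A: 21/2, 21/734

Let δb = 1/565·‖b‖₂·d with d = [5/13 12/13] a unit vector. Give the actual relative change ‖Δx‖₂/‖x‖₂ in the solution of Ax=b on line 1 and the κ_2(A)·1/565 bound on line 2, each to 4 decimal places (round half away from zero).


σ_max = 21/2, σ_min = 21/734
κ_2(A) = (21/2) / (21/734) = 367.0000
worst-case relative error ≤ 367.0000 × 1/565 = 0.6496
solve Ax = b  →  x = [-0.0914 -0.0267]
‖b‖ = 1.0000, ‖x‖ = 0.0952
δb = ε·‖b‖·d = [0.0007 0.0016]; solving A·Δx = δb gives ‖Δx‖ = 0.0619
dividing the unrounded norms, ‖Δx‖/‖x‖ = 0.6496
so the bound is sharp here: realised error equals the bound

0.6496
0.6496


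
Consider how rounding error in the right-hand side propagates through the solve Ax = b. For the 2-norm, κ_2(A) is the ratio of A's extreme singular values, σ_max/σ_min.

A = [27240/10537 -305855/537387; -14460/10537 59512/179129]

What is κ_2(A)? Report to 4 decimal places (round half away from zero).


115.6500

AᵀA = [951109200/111028369 -213982760/111028369; -213982760/111028369 433987489/999255321]; tr = 5350369/594441, det = 400/66049
λ_max, λ_min = (5350369/594441 ± √28617888485761/353360102481)/2 = 9, 400/594441
so κ_2 = √(9 / (400/594441)) = 115.6500


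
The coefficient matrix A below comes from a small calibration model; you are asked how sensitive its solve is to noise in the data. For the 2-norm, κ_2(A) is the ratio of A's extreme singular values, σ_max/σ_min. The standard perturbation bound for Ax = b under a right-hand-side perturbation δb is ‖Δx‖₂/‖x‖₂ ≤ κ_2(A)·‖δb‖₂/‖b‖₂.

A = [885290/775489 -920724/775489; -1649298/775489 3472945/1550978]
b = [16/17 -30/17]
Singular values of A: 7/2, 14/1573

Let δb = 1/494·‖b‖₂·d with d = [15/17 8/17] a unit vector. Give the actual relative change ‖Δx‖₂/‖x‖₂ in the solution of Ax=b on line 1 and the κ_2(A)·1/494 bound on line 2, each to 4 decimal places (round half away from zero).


0.7961
0.7961

σ_max = 7/2, σ_min = 14/1573
κ_2(A) = (7/2) / (14/1573) = 393.2500
bound on ‖Δx‖/‖x‖: κ·ε = 393.2500·1/494 = 0.7961
solve Ax = b  →  x = [0.3941 -0.4138]
‖b‖ = 2.0000, ‖x‖ = 0.5714
re-solving with b+δb shifts x by Δx of norm 0.4549
relative error = 0.7961
tightness: 0.7961 against a bound of 0.7961; the bound is attained (ratio 1)


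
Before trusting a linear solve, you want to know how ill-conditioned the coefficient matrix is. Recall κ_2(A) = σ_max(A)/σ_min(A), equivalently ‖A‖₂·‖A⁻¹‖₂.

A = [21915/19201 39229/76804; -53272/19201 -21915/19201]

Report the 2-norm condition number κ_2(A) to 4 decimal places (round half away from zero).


form AᵀA = [19634161/2181529 32719095/8726116; 32719095/8726116 54575089/34904464] with trace 368721665/34904464 and determinant 28561/2181529
λ_max, λ_min = (368721665/34904464 ± √135891864231008769/1218321607127296)/2 = 169/16, 2704/2181529
σ_max=√(169/16)=(13/4), σ_min=√(2704/2181529)=(52/1477) → κ = 92.3125

92.3125


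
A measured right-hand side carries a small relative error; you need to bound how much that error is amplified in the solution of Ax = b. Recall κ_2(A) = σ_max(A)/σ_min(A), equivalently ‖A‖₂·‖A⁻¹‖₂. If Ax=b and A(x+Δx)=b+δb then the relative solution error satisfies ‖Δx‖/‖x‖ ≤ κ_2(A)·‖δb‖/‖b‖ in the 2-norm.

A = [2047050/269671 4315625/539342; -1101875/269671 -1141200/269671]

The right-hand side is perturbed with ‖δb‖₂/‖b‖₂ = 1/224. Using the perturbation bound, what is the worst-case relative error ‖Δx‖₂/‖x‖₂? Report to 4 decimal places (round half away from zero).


form AᵀA = [18700838125/251634769 19635328125/251634769; 19635328125/251634769 82470480625/1006539076] with trace 187008125/1196836 and determinant 390625/1196836
λ_max, λ_min = (187008125/1196836 ± √34970168759765625/1432416410896)/2 = 625/4, 625/299209
κ = σ_max/σ_min = (25/2)/(25/547) = 273.5000
κ_2(A)·‖δb‖/‖b‖ = 1.2210

1.2210


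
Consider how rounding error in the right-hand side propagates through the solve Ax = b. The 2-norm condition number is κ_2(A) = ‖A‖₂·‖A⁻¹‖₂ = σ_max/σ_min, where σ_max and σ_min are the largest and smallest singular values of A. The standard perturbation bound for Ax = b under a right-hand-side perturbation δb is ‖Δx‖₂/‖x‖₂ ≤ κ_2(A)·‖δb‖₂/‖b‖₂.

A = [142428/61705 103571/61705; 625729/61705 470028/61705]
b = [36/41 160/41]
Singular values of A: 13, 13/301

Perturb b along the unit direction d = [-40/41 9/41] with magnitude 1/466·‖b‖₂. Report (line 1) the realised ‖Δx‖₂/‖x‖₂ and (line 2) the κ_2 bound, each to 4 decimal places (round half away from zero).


from the listed singular values, σ₁ = 13, σ_n = 13/301
κ = σ_max/σ_min = 13/(13/301) = 301.0000
worst-case relative error ≤ 301.0000 × 1/466 = 0.6459
solve Ax = b  →  x = [0.2462 0.1846]
2-norm of b is 4.0000; of x, 0.3077
δb = ε·‖b‖·d = [-0.0084 0.0019]; solving A·Δx = δb gives ‖Δx‖ = 0.1987
relative error = 0.6459
realised/bound = 1 exactly: the bound is attained for this b and d

0.6459
0.6459


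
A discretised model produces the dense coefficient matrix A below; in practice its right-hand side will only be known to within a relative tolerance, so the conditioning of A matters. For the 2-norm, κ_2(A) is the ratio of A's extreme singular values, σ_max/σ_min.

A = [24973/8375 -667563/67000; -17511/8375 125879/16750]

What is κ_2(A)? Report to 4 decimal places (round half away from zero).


form AᵀA = [37211434/2805625 -1019524779/22445000; -1019524779/22445000 27966748849/179560000] with trace 48557249/287296 and determinant 714025/287296
eigenvalues of AᵀA: λ = (tr ± √(tr²−4·det))/2 = 169, 4225/287296
so κ_2 = √(169 / (4225/287296)) = 107.2000

107.2000


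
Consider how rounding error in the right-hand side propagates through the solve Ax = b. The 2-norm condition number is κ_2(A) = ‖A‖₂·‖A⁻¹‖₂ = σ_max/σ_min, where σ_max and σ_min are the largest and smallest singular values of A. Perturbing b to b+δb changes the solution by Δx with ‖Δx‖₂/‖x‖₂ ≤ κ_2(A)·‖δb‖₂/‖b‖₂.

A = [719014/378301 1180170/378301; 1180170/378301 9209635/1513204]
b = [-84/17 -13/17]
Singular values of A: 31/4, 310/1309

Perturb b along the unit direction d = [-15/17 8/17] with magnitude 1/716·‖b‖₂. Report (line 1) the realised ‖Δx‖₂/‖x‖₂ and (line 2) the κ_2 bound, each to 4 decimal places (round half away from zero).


largest singular value 31/4, smallest 310/1309
κ_2(A) = (31/4) / (310/1309) = 32.7250
bound on ‖Δx‖/‖x‖: κ·ε = 32.7250·1/716 = 0.0457
solve Ax = b  →  x = [-15.0854 7.6068]
‖b‖₂ = 5.0000 and ‖x‖₂ = 16.8948
δb = ε·‖b‖·d = [-0.0062 0.0033]; solving A·Δx = δb gives ‖Δx‖ = 0.0295
relative error = 0.0017
tightness: 0.0017 against a bound of 0.0457 (unrounded ratio ≈ 0.0382)

0.0017
0.0457


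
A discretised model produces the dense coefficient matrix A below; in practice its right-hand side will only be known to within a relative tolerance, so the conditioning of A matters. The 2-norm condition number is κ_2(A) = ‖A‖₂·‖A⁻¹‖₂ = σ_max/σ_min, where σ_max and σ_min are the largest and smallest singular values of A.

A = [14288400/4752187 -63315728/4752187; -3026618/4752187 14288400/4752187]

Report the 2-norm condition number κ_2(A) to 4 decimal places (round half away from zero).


353.3750

form AᵀA = [126899935204/13434432649 -563905994400/13434432649; -563905994400/13434432649 2506269950464/13434432649] with trace 1566430628/7991929 and determinant 2458624/7991929
eigenvalues of AᵀA: λ = (tr ± √(tr²−4·det))/2 = 196, 12544/7991929
so κ_2 = √(196 / (12544/7991929)) = 353.3750


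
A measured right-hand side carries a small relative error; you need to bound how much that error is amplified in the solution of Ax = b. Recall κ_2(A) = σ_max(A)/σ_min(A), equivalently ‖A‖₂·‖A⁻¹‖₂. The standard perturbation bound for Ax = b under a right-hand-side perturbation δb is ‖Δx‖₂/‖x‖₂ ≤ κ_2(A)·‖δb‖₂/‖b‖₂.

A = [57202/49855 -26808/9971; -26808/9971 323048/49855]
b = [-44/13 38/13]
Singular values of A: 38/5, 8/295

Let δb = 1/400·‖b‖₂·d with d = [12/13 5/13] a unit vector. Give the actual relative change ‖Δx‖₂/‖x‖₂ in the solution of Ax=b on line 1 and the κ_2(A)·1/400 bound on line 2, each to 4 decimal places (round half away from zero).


from the listed singular values, σ₁ = 38/5, σ_n = 8/295
condition number: (38/5) ÷ (8/295) = 280.2500
bound on ‖Δx‖/‖x‖: κ·ε = 280.2500·1/400 = 0.7006
solve Ax = b  →  x = [-68.2794 -27.8796]
‖b‖₂ = 4.4721 and ‖x‖₂ = 73.7519
with δb = [0.0103 0.0043], A·Δx = δb → ‖Δx‖ = 0.4123
dividing the unrounded norms, ‖Δx‖/‖x‖ = 0.0056
tightness: 0.0056 against a bound of 0.7006 (unrounded ratio ≈ 0.0080)

0.0056
0.7006


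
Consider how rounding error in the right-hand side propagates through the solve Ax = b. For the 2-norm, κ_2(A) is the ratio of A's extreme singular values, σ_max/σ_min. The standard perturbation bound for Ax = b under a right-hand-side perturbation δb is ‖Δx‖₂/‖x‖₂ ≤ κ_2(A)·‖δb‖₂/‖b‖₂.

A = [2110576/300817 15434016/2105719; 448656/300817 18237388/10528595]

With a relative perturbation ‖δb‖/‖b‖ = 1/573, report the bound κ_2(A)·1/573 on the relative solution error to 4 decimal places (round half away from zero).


M = AᵀA = [2769674752/53831569 101758258368/1884104915; 101758258368/1884104915 3740525620624/65943672025]. tr(M)=8482018064/78411025, det(M)=116985856/78411025
eigenvalues of AᵀA: λ = (tr ± √(tr²−4·det))/2 = 2704/25, 43264/3136441
σ_max=√(2704/25)=(52/5), σ_min=√(43264/3136441)=(208/1771) → κ = 88.5500
worst-case relative error ≤ 88.5500 × 1/573 = 0.1545

0.1545


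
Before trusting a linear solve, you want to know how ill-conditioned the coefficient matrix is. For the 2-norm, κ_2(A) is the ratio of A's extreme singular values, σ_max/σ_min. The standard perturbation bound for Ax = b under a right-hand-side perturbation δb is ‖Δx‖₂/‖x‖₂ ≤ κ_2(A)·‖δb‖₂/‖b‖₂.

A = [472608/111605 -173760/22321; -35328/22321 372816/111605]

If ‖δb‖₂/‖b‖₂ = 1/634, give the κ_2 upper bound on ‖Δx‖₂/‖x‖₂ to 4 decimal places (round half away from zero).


0.0797

M = AᵀA = [1506272256/73702225 -563853312/14740445; -563853312/14740445 5288788224/73702225]. tr(M)=4702464/51005, det(M)=21233664/6375625
eigenvalues of AᵀA: λ = (tr ± √(tr²−4·det))/2 = 2304/25, 9216/255025
so κ_2 = √((2304/25) / (9216/255025)) = 50.5000
κ_2(A)·‖δb‖/‖b‖ = 0.0797


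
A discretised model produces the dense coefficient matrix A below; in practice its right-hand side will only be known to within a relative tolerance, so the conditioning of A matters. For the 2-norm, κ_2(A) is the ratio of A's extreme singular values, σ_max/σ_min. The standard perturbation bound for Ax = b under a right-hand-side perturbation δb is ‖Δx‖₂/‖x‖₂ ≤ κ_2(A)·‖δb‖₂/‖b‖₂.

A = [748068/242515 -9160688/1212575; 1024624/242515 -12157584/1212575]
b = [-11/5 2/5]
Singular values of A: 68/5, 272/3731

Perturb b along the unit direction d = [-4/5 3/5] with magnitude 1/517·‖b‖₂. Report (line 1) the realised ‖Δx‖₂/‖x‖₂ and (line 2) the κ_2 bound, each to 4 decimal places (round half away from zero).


0.0022
0.3608

from the listed singular values, σ₁ = 68/5, σ_n = 272/3731
κ_2(A) = (68/5) / (272/3731) = 186.5500
worst-case relative error ≤ 186.5500 × 1/517 = 0.3608
solve Ax = b  →  x = [25.2952 10.6193]
2-norm of b is 2.2361; of x, 27.4339
with δb = [-0.0035 0.0026], A·Δx = δb → ‖Δx‖ = 0.0593
realised ‖Δx‖/‖x‖ = 0.0022
realised/bound (from unrounded values) ≈ 0.0060


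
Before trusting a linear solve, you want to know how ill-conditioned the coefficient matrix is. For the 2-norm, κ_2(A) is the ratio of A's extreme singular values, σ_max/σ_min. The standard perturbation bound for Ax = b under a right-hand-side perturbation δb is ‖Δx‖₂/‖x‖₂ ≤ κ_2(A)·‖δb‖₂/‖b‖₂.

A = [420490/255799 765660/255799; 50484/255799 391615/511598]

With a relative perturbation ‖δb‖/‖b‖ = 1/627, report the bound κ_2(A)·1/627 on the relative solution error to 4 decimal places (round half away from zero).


0.0293

form AᵀA = [106698676/38925121 197404830/38925121; 197404830/38925121 1486200625/155700484] with trace 6619361/538756 and determinant 60025/134689
char-poly roots: 49/4 and 4900/134689
κ_2(A) = √(λ_max/λ_min) = √((49/4) / (4900/134689)) = 18.3500
bound on ‖Δx‖/‖x‖: κ·ε = 18.3500·1/627 = 0.0293


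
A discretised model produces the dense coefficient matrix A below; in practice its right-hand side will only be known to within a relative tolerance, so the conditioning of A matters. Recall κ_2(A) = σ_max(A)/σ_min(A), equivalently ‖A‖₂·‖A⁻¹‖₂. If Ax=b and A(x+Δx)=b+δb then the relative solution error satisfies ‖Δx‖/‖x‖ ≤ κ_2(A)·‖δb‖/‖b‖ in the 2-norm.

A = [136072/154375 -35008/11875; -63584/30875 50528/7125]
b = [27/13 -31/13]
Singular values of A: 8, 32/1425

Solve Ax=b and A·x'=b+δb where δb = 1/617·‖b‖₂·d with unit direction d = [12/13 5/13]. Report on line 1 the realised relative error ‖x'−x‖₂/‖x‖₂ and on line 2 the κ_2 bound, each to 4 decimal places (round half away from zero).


0.0051
0.5774

largest singular value 8, smallest 32/1425
κ_2(A) = 8 / (32/1425) = 356.2500
perturbation bound = 356.2500·1/617 = 0.5774
solve Ax = b  →  x = [42.8550 12.1088]
‖b‖₂ = 3.1623 and ‖x‖₂ = 44.5328
δb = ε·‖b‖·d = [0.0047 0.0020]; solving A·Δx = δb gives ‖Δx‖ = 0.2282
dividing the unrounded norms, ‖Δx‖/‖x‖ = 0.0051
tightness: 0.0051 against a bound of 0.5774 (unrounded ratio ≈ 0.0089)


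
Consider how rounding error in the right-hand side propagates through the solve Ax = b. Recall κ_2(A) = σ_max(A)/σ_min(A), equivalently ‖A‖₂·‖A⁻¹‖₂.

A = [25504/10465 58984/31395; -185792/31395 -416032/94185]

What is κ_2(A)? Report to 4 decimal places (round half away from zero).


M = AᵀA = [238892032/5832225 537481472/17496675; 537481472/17496675 1209435712/52490025]. tr(M)=134378560/2099601, det(M)=262144/2099601
eigenvalues of AᵀA: λ = (tr ± √(tr²−4·det))/2 = 64, 4096/2099601
so κ_2 = √(64 / (4096/2099601)) = 181.1250

181.1250


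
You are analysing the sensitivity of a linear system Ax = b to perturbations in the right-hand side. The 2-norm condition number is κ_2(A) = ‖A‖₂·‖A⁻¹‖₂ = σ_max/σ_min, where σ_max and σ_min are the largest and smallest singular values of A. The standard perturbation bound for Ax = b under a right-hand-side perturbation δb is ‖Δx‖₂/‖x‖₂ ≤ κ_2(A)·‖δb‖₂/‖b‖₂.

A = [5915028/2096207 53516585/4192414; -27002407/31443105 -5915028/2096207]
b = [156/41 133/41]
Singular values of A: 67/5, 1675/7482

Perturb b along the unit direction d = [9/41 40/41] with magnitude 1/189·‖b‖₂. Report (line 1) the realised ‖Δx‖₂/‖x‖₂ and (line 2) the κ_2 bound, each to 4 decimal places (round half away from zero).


largest singular value 67/5, smallest 1675/7482
κ_2(A) = (67/5) / (1675/7482) = 59.8560
bound on ‖Δx‖/‖x‖: κ·ε = 59.8560·1/189 = 0.3167
solve Ax = b  →  x = [-17.3825 4.1405]
2-norm of b is 5.0000; of x, 17.8689
δb = ε·‖b‖·d = [0.0058 0.0258]; solving A·Δx = δb gives ‖Δx‖ = 0.1182
realised ‖Δx‖/‖x‖ = 0.0066
realised/bound (from unrounded values) ≈ 0.0209

0.0066
0.3167


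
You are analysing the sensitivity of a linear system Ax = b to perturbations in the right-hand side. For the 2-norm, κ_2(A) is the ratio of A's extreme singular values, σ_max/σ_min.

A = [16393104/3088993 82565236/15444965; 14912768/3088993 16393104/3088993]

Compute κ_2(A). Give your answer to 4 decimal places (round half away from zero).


AᵀA = [583976823040/11345871289 3062821978944/56729356445; 3062821978944/56729356445 16094369399056/283646782225]; tr = 36496777616/337273225, det = 1871773696/337273225
eigenvalues of AᵀA: λ = (tr ± √(tr²−4·det))/2 = 2704/25, 692224/13490929
κ_2(A) = √(λ_max/λ_min) = √((2704/25) / (692224/13490929)) = 45.9125

45.9125


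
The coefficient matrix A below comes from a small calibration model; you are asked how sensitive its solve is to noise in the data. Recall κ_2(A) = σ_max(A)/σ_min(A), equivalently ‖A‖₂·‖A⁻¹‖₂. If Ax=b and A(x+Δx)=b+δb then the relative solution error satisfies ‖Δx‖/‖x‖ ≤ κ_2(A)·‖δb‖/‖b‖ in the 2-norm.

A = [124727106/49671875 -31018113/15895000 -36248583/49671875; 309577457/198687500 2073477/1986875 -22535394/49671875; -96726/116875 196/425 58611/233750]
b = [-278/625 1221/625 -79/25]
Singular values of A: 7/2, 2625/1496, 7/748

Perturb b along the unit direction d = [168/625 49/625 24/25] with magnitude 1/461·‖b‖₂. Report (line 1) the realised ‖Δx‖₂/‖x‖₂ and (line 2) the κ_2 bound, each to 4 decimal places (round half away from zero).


from the listed singular values, σ₁ = 7/2, σ_n = 7/748
condition number: (7/2) ÷ (7/748) = 374.0000
bound on ‖Δx‖/‖x‖: κ·ε = 374.0000·1/461 = 0.8113
solve Ax = b  →  x = [-89.0031 0.8713 -307.9693]
2-norm of b is 3.7417; of x, 320.5736
δb = ε·‖b‖·d = [0.0022 0.0006 0.0078]; solving A·Δx = δb gives ‖Δx‖ = 0.8673
dividing the unrounded norms, ‖Δx‖/‖x‖ = 0.0027
so the bound overstates the realised error by a factor of ≈ 299.8691 (computed from the unrounded values)

0.0027
0.8113


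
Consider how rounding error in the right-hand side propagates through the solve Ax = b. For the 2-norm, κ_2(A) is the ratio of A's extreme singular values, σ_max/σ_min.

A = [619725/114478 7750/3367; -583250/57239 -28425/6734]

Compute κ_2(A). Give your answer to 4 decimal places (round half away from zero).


259.0000

form AᵀA = [464408125/3488212 48375000/872053; 48375000/872053 80633125/3488212] with trace 20963125/134162 and determinant 390625/1073296
char-poly roots: 625/4 and 625/268324
κ_2(A) = √(λ_max/λ_min) = √((625/4) / (625/268324)) = 259.0000


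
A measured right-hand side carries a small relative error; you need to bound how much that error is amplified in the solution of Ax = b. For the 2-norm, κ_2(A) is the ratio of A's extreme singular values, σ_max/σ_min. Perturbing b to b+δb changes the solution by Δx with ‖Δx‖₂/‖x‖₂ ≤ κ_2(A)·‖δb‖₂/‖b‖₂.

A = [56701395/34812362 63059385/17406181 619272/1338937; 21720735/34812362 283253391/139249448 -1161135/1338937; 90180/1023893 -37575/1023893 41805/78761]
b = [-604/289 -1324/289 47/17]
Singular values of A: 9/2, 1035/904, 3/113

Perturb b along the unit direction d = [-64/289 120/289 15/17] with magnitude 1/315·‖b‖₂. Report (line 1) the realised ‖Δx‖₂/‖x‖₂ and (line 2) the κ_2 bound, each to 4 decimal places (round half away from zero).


σ_max = 9/2, σ_min = 3/113
κ_2(A) = (9/2) / (3/113) = 169.5000
bound on ‖Δx‖/‖x‖: κ·ε = 169.5000·1/315 = 0.5381
solve Ax = b  →  x = [-33.5552 13.0184 11.6768]
2-norm of b is 5.7446; of x, 37.8388
with δb = [-0.0040 0.0076 0.0161], A·Δx = δb → ‖Δx‖ = 0.6869
dividing the unrounded norms, ‖Δx‖/‖x‖ = 0.0182
realised/bound (from unrounded values) ≈ 0.0337

0.0182
0.5381


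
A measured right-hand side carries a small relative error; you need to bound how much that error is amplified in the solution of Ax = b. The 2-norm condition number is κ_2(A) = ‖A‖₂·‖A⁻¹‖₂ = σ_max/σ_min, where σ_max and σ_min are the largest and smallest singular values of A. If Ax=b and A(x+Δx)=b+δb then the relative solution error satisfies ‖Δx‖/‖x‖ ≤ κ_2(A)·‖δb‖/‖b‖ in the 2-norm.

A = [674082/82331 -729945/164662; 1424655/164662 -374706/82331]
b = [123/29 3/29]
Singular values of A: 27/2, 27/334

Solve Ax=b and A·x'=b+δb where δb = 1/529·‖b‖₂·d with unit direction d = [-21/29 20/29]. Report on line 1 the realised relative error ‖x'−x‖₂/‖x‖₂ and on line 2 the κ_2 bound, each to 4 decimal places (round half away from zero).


0.0027
0.3157

σ_max = 27/2, σ_min = 27/334
κ_2(A) = (27/2) / (27/334) = 167.0000
κ_2(A)·‖δb‖/‖b‖ = 0.3157
solve Ax = b  →  x = [-17.2680 -32.8497]
2-norm of b is 4.2426; of x, 37.1118
with δb = [-0.0058 0.0055], A·Δx = δb → ‖Δx‖ = 0.0992
relative error = 0.0027
so the bound overstates the realised error by a factor of ≈ 118.0889 (computed from the unrounded values)


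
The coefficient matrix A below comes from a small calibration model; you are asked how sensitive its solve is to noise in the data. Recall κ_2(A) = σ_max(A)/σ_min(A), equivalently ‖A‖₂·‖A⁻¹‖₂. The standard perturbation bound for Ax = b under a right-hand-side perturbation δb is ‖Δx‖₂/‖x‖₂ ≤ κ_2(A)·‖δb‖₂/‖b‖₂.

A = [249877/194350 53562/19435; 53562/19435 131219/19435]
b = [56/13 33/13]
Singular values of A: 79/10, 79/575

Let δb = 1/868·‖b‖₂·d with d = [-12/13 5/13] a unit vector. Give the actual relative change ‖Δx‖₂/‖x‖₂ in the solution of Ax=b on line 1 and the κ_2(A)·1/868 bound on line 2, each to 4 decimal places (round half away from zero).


σ_max = 79/10, σ_min = 79/575
condition number: (79/10) ÷ (79/575) = 57.5000
bound on ‖Δx‖/‖x‖: κ·ε = 57.5000·1/868 = 0.0662
solve Ax = b  →  x = [20.3505 -7.9309]
2-norm of b is 5.0000; of x, 21.8413
re-solving with b+δb shifts x by Δx of norm 0.0419
realised ‖Δx‖/‖x‖ = 0.0019
realised/bound (from unrounded values) ≈ 0.0290

0.0019
0.0662


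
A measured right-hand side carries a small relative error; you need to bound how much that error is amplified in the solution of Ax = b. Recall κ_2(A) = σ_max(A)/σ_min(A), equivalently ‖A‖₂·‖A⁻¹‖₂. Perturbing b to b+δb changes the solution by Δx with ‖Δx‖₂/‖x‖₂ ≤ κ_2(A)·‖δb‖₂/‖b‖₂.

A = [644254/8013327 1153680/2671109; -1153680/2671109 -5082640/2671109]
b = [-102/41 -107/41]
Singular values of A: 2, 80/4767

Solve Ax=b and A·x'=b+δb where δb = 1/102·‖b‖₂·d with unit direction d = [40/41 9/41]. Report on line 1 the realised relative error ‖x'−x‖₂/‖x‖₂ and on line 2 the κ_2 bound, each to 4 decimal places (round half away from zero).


largest singular value 2, smallest 80/4767
condition number: 2 ÷ (80/4767) = 119.1750
bound on ‖Δx‖/‖x‖: κ·ε = 119.1750·1/102 = 1.1684
solve Ax = b  →  x = [174.6220 -38.2649]
2-norm of b is 3.6056; of x, 178.7653
with δb = [0.0345 0.0078], A·Δx = δb → ‖Δx‖ = 2.1063
dividing the unrounded norms, ‖Δx‖/‖x‖ = 0.0118
so the bound overstates the realised error by a factor of ≈ 99.1611 (computed from the unrounded values)

0.0118
1.1684


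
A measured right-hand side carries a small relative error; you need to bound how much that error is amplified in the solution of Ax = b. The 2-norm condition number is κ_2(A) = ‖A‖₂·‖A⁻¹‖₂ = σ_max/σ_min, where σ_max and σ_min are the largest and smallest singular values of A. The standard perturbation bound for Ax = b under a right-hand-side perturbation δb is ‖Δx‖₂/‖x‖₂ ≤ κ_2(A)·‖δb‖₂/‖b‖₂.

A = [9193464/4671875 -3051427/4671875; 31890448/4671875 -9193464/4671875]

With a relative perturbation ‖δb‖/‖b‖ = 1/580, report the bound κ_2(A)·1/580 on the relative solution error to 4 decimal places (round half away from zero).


M = AᵀA = [1762432726336/34922265625 -513978991848/34922265625; -513978991848/34922265625 150129579289/34922265625]. tr(M)=3060099689/55875625, det(M)=479785216/1396890625
λ_max, λ_min = (3060099689/55875625 ± √9359920778808335121/3122085469140625)/2 = 1369/25, 350464/55875625
σ_max=√(1369/25)=(37/5), σ_min=√(350464/55875625)=(592/7475) → κ = 93.4375
worst-case relative error ≤ 93.4375 × 1/580 = 0.1611

0.1611


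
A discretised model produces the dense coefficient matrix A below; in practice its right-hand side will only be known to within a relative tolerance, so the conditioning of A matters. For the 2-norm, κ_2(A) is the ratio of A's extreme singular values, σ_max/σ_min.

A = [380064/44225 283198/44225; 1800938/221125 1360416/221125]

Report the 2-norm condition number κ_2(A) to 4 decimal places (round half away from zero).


form AᵀA = [8150527684/58140625 6112793088/58140625; 6112793088/58140625 4584731716/58140625] with trace 509410376/2325625 and determinant 29986576/58140625
solving λ² − 509410376/2325625·λ + 29986576/58140625 = 0 gives λ = 5476/25, 5476/2325625
κ = σ_max/σ_min = (74/5)/(74/1525) = 305.0000

305.0000


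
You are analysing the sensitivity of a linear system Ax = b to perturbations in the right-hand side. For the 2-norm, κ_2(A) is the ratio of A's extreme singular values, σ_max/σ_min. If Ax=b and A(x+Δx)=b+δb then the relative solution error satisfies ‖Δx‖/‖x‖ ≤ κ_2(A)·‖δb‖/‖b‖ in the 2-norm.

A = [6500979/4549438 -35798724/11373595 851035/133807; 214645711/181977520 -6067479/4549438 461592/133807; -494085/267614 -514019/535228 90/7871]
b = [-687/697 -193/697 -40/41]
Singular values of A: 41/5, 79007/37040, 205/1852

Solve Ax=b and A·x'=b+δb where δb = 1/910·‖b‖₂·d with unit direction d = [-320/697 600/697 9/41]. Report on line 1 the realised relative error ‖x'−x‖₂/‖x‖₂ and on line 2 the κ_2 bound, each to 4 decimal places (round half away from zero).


0.0290
0.0814

from the listed singular values, σ₁ = 41/5, σ_n = 205/1852
condition number: (41/5) ÷ (205/1852) = 74.0800
κ_2(A)·‖δb‖/‖b‖ = 0.0814
solve Ax = b  →  x = [0.3867 0.2713 -0.1076]
2-norm of b is 1.4142; of x, 0.4844
re-solving with b+δb shifts x by Δx of norm 0.0140
relative error = 0.0290
realised/bound (from unrounded values) ≈ 0.3560


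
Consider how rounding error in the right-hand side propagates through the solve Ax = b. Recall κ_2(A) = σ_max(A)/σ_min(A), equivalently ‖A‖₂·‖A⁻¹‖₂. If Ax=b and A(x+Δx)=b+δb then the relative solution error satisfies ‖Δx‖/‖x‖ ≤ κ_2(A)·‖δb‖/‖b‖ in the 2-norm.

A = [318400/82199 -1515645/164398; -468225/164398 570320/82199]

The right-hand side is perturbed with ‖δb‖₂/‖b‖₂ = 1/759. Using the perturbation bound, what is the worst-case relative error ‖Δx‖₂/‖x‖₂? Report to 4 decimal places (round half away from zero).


0.3332

AᵀA = [624748890625/27026702404 -374809725000/6756675601; -374809725000/6756675601 3598239375625/27026702404]; tr = 12494048125/79960658, det = 244140625/639685264
solving λ² − 12494048125/79960658·λ + 244140625/639685264 = 0 gives λ = 625/4, 390625/159921316
κ_2(A) = √(λ_max/λ_min) = √((625/4) / (390625/159921316)) = 252.9200
bound on ‖Δx‖/‖x‖: κ·ε = 252.9200·1/759 = 0.3332


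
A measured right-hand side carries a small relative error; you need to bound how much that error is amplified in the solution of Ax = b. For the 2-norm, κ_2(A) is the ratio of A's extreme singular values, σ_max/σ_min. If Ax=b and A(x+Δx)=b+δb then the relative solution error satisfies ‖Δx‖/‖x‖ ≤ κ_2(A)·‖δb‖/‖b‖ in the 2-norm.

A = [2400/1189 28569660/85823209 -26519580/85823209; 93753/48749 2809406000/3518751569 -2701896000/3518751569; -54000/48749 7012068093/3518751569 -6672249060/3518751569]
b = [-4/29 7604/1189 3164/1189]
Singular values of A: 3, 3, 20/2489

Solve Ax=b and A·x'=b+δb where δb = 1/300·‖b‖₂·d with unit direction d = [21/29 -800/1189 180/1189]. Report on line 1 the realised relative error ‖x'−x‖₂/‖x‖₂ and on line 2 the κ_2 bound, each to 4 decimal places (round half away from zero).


from the listed singular values, σ₁ = 3, σ_n = 20/2489
condition number: 3 ÷ (20/2489) = 373.3500
bound on ‖Δx‖/‖x‖: κ·ε = 373.3500·1/300 = 1.2445
solve Ax = b  →  x = [1.0081 -342.1564 -361.5748]
‖b‖₂ = 6.9282 and ‖x‖₂ = 497.8036
Δx = A⁻¹·δb where δb = 1/300·6.9282·d; ‖Δx‖ = 2.8740
realised ‖Δx‖/‖x‖ = 0.0058
so the bound overstates the realised error by a factor of ≈ 215.5553 (computed from the unrounded values)

0.0058
1.2445


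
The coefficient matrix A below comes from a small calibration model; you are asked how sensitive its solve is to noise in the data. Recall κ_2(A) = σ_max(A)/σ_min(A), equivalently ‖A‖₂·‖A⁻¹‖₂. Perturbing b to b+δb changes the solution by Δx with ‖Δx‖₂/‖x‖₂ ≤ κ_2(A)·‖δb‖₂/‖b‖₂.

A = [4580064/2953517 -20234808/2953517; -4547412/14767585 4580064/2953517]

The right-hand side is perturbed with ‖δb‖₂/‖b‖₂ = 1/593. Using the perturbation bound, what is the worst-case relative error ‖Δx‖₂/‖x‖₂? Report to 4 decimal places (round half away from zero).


0.2963

AᵀA = [324273415824/129733234225 -288049385088/25946646845; -288049385088/25946646845 256052612160/5189329369]; tr = 4000945104/77176225, det = 6718464/77176225
λ_max, λ_min = (4000945104/77176225 ± √16005487702464297216/5956169705250625)/2 = 1296/25, 5184/3087049
so κ_2 = √((1296/25) / (5184/3087049)) = 175.7000
worst-case relative error ≤ 175.7000 × 1/593 = 0.2963


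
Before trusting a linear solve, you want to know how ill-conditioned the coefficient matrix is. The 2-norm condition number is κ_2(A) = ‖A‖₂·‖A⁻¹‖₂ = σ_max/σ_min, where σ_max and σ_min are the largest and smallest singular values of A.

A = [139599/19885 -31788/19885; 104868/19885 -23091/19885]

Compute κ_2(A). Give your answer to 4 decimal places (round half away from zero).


291.0000

AᵀA = [1219407129/15816529 -274363200/15816529; -274363200/15816529 61746849/15816529]; tr = 762138/9409, det = 729/9409
λ_max, λ_min = (762138/9409 ± √580826894400/88529281)/2 = 81, 9/9409
so κ_2 = √(81 / (9/9409)) = 291.0000


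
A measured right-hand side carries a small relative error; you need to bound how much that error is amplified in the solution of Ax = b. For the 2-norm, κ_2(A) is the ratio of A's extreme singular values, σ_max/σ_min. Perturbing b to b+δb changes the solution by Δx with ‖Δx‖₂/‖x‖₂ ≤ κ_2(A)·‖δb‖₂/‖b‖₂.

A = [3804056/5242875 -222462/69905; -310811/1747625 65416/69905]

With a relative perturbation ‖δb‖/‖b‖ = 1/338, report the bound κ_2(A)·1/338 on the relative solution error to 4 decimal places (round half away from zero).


0.3027

form AᵀA = [24544437361/43980381225 -2419343848/977341805; -2419343848/977341805 2150743780/195468361] with trace 302475781/26163225 and determinant 334084/26163225
λ_max, λ_min = (302475781/26163225 ± √91456635232116361/684514342400625)/2 = 289/25, 1156/1046529
κ = σ_max/σ_min = (17/5)/(34/1023) = 102.3000
bound on ‖Δx‖/‖x‖: κ·ε = 102.3000·1/338 = 0.3027


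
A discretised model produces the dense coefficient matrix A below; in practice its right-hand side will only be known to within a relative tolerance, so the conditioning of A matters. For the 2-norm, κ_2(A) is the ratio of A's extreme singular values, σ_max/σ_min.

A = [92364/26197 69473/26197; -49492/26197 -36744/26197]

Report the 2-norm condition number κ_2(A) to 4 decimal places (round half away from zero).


385.2500

form AᵀA = [37995040/2374681 28495980/2374681; 28495980/2374681 21372385/2374681] with trace 59367425/2374681 and determinant 10000/2374681
eigenvalues of AᵀA: λ = (tr ± √(tr²−4·det))/2 = 25, 400/2374681
σ_max=√25=5, σ_min=√(400/2374681)=(20/1541) → κ = 385.2500


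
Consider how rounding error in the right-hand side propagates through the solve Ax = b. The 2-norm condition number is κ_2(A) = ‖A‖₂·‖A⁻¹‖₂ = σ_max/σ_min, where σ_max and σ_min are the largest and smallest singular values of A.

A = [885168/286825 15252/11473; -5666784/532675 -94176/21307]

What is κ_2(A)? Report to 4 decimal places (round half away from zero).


286.8250

AᵀA = [2729479820544/22245424201 1137267034560/22245424201; 1137267034560/22245424201 473900202000/22245424201]; tr = 18954911376/131629729, det = 33177600/131629729
solving λ² − 18954911376/131629729·λ + 33177600/131629729 = 0 gives λ = 144, 230400/131629729
κ = σ_max/σ_min = 12/(480/11473) = 286.8250


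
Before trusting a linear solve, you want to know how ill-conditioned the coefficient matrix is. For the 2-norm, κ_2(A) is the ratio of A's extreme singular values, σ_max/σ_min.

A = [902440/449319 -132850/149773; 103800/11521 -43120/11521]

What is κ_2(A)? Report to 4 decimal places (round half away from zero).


210.7500

AᵀA = [10233385600/120099681 -1421266000/40033227; -1421266000/40033227 197428100/13344409]; tr = 71066500/710649, det = 160000/710649
λ_max, λ_min = (71066500/710649 ± √5049992606890000/505022001201)/2 = 100, 1600/710649
σ_max=√100=10, σ_min=√(1600/710649)=(40/843) → κ = 210.7500


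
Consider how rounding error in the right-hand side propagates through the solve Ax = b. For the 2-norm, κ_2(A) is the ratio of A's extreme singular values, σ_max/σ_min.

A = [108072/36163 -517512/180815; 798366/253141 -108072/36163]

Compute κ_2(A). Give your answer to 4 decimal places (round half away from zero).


M = AᵀA = [1438390692/76195441 -978483888/54425315; -978483888/54425315 665645184/38875225]. tr(M)=81541476/2265025, det(M)=20736/2265025
char-poly roots: 36 and 576/2265025
so κ_2 = √(36 / (576/2265025)) = 376.2500

376.2500


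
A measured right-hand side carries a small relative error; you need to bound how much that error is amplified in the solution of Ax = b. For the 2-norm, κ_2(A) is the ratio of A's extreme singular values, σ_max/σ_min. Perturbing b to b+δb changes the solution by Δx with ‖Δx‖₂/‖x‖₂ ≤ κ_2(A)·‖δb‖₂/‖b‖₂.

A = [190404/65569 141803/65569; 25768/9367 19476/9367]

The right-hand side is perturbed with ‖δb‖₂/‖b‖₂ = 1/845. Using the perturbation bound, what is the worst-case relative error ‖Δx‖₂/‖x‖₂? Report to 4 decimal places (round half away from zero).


0.3345

AᵀA = [81794512/5112121 61344684/5112121; 61344684/5112121 46010113/5112121]; tr = 127804625/5112121, det = 40000/5112121
eigenvalues of AᵀA: λ = (tr ± √(tr²−4·det))/2 = 25, 1600/5112121
so κ_2 = √(25 / (1600/5112121)) = 282.6250
worst-case relative error ≤ 282.6250 × 1/845 = 0.3345


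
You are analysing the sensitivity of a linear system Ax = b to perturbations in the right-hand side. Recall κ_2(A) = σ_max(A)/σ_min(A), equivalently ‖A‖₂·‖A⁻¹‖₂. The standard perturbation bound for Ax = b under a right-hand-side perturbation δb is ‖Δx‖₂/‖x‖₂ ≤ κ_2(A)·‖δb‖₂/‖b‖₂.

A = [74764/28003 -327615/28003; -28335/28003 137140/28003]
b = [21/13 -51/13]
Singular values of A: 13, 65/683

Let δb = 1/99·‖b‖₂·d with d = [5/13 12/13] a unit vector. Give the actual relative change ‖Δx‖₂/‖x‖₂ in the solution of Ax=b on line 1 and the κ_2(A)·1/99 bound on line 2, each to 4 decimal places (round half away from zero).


from the listed singular values, σ₁ = 13, σ_n = 65/683
condition number: 13 ÷ (65/683) = 136.6000
bound on ‖Δx‖/‖x‖: κ·ε = 136.6000·1/99 = 1.3798
solve Ax = b  →  x = [-30.7036 -7.1448]
‖b‖ = 4.2426, ‖x‖ = 31.5239
re-solving with b+δb shifts x by Δx of norm 0.4503
relative error = 0.0143
so the bound overstates the realised error by a factor of ≈ 96.5934 (computed from the unrounded values)

0.0143
1.3798
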